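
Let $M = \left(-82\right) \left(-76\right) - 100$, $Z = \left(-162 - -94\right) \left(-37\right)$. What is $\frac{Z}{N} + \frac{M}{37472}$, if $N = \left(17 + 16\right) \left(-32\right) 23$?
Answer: $\frac{106747}{1777578} \approx 0.060052$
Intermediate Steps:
$Z = 2516$ ($Z = \left(-162 + 94\right) \left(-37\right) = \left(-68\right) \left(-37\right) = 2516$)
$N = -24288$ ($N = 33 \left(-32\right) 23 = \left(-1056\right) 23 = -24288$)
$M = 6132$ ($M = 6232 - 100 = 6132$)
$\frac{Z}{N} + \frac{M}{37472} = \frac{2516}{-24288} + \frac{6132}{37472} = 2516 \left(- \frac{1}{24288}\right) + 6132 \cdot \frac{1}{37472} = - \frac{629}{6072} + \frac{1533}{9368} = \frac{106747}{1777578}$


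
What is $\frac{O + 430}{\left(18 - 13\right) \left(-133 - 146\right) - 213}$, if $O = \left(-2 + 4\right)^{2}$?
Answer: $- \frac{217}{804} \approx -0.2699$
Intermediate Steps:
$O = 4$ ($O = 2^{2} = 4$)
$\frac{O + 430}{\left(18 - 13\right) \left(-133 - 146\right) - 213} = \frac{4 + 430}{\left(18 - 13\right) \left(-133 - 146\right) - 213} = \frac{434}{5 \left(-279\right) - 213} = \frac{434}{-1395 - 213} = \frac{434}{-1608} = 434 \left(- \frac{1}{1608}\right) = - \frac{217}{804}$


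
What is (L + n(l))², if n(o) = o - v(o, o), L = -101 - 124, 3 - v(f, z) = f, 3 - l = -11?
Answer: 40000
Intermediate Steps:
l = 14 (l = 3 - 1*(-11) = 3 + 11 = 14)
v(f, z) = 3 - f
L = -225
n(o) = -3 + 2*o (n(o) = o - (3 - o) = o + (-3 + o) = -3 + 2*o)
(L + n(l))² = (-225 + (-3 + 2*14))² = (-225 + (-3 + 28))² = (-225 + 25)² = (-200)² = 40000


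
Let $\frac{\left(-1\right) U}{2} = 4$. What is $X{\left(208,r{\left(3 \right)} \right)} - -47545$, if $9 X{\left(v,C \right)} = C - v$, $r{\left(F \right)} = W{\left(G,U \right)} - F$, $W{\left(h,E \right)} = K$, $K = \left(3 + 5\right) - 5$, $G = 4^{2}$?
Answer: $\frac{427697}{9} \approx 47522.0$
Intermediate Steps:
$U = -8$ ($U = \left(-2\right) 4 = -8$)
$G = 16$
$K = 3$ ($K = 8 - 5 = 3$)
$W{\left(h,E \right)} = 3$
$r{\left(F \right)} = 3 - F$
$X{\left(v,C \right)} = - \frac{v}{9} + \frac{C}{9}$ ($X{\left(v,C \right)} = \frac{C - v}{9} = - \frac{v}{9} + \frac{C}{9}$)
$X{\left(208,r{\left(3 \right)} \right)} - -47545 = \left(\left(- \frac{1}{9}\right) 208 + \frac{3 - 3}{9}\right) - -47545 = \left(- \frac{208}{9} + \frac{3 - 3}{9}\right) + 47545 = \left(- \frac{208}{9} + \frac{1}{9} \cdot 0\right) + 47545 = \left(- \frac{208}{9} + 0\right) + 47545 = - \frac{208}{9} + 47545 = \frac{427697}{9}$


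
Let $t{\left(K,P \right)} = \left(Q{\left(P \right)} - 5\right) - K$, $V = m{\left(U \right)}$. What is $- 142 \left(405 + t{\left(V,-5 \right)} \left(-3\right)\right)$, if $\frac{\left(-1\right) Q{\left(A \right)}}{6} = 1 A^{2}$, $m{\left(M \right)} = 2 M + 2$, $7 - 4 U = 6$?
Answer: $-124605$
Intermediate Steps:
$U = \frac{1}{4}$ ($U = \frac{7}{4} - \frac{3}{2} = \frac{1}{4} \approx 0.25$)
$m{\left(M \right)} = 2 + 2 M$
$V = \frac{5}{2}$ ($V = 2 + 2 \cdot \frac{1}{4} = 2 + \frac{1}{2} = \frac{5}{2} \approx 2.5$)
$Q{\left(A \right)} = - 6 A^{2}$ ($Q{\left(A \right)} = - 6 \cdot 1 A^{2} = - 6 A^{2}$)
$t{\left(K,P \right)} = -5 - K - 6 P^{2}$ ($t{\left(K,P \right)} = \left(- 6 P^{2} - 5\right) - K = \left(-5 - 6 P^{2}\right) - K = -5 - K - 6 P^{2}$)
$- 142 \left(405 + t{\left(V,-5 \right)} \left(-3\right)\right) = - 142 \left(405 + \left(-5 - \frac{5}{2} - 6 \left(-5\right)^{2}\right) \left(-3\right)\right) = - 142 \left(405 + \left(-5 - \frac{5}{2} - 150\right) \left(-3\right)\right) = - 142 \left(405 - - \frac{945}{2}\right) = - 142 \left(405 + \frac{945}{2}\right) = \left(-142\right) \frac{1755}{2} = -124605$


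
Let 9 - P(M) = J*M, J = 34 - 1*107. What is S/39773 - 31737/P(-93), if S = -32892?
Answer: 346422647/89886980 ≈ 3.8540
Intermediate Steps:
J = -73 (J = 34 - 107 = -73)
P(M) = 9 + 73*M (P(M) = 9 - (-73)*M = 9 + 73*M)
S/39773 - 31737/P(-93) = -32892/39773 - 31737/(9 + 73*(-93)) = -32892*1/39773 - 31737/(9 - 6789) = -32892/39773 - 31737/(-6780) = -32892/39773 - 31737*(-1/6780) = -32892/39773 + 10579/2260 = 346422647/89886980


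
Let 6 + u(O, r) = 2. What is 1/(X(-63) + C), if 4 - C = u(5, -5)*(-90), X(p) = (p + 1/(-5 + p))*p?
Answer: 68/245747 ≈ 0.00027671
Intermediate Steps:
u(O, r) = -4 (u(O, r) = -6 + 2 = -4)
X(p) = p*(p + 1/(-5 + p))
C = -356 (C = 4 - (-4)*(-90) = 4 - 1*360 = 4 - 360 = -356)
1/(X(-63) + C) = 1/(-63*(1 + (-63)² - 5*(-63))/(-5 - 63) - 356) = 1/(-63*(1 + 3969 + 315)/(-68) - 356) = 1/(-63*(-1/68)*4285 - 356) = 1/(269955/68 - 356) = 1/(245747/68) = 68/245747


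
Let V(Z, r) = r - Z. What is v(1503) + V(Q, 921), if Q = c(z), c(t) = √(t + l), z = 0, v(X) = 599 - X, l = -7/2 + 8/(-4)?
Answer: 17 - I*√22/2 ≈ 17.0 - 2.3452*I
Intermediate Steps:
l = -11/2 (l = -7*½ + 8*(-¼) = -7/2 - 2 = -11/2 ≈ -5.5000)
c(t) = √(-11/2 + t) (c(t) = √(t - 11/2) = √(-11/2 + t))
Q = I*√22/2 (Q = √(-22 + 4*0)/2 = √(-22 + 0)/2 = √(-22)/2 = (I*√22)/2 = I*√22/2 ≈ 2.3452*I)
v(1503) + V(Q, 921) = (599 - 1*1503) + (921 - I*√22/2) = (599 - 1503) + (921 - I*√22/2) = -904 + (921 - I*√22/2) = 17 - I*√22/2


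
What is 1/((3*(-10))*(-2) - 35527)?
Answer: -1/35467 ≈ -2.8195e-5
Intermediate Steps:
1/((3*(-10))*(-2) - 35527) = 1/(-30*(-2) - 35527) = 1/(60 - 35527) = 1/(-35467) = -1/35467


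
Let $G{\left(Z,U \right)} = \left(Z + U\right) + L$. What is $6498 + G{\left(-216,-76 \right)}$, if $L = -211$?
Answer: $5995$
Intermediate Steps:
$G{\left(Z,U \right)} = -211 + U + Z$ ($G{\left(Z,U \right)} = \left(Z + U\right) - 211 = \left(U + Z\right) - 211 = -211 + U + Z$)
$6498 + G{\left(-216,-76 \right)} = 6498 - 503 = 5995$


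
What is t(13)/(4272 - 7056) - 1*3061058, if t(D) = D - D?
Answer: -3061058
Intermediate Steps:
t(D) = 0
t(13)/(4272 - 7056) - 1*3061058 = 0/(4272 - 7056) - 1*3061058 = 0/(-2784) - 3061058 = 0*(-1/2784) - 3061058 = 0 - 3061058 = -3061058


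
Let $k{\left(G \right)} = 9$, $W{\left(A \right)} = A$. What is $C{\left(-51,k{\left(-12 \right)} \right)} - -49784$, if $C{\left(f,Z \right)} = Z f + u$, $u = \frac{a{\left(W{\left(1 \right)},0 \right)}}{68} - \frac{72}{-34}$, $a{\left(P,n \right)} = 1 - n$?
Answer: $\frac{3354245}{68} \approx 49327.0$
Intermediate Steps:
$u = \frac{145}{68}$ ($u = \frac{1 - 0}{68} - \frac{72}{-34} = \left(1 + 0\right) \frac{1}{68} - - \frac{36}{17} = 1 \cdot \frac{1}{68} + \frac{36}{17} = \frac{1}{68} + \frac{36}{17} = \frac{145}{68} \approx 2.1324$)
$C{\left(f,Z \right)} = \frac{145}{68} + Z f$ ($C{\left(f,Z \right)} = Z f + \frac{145}{68} = \frac{145}{68} + Z f$)
$C{\left(-51,k{\left(-12 \right)} \right)} - -49784 = \left(\frac{145}{68} + 9 \left(-51\right)\right) - -49784 = \left(\frac{145}{68} - 459\right) + 49784 = - \frac{31067}{68} + 49784 = \frac{3354245}{68}$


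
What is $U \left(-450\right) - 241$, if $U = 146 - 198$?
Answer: $23159$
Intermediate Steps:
$U = -52$
$U \left(-450\right) - 241 = \left(-52\right) \left(-450\right) - 241 = 23400 - 241 = 23159$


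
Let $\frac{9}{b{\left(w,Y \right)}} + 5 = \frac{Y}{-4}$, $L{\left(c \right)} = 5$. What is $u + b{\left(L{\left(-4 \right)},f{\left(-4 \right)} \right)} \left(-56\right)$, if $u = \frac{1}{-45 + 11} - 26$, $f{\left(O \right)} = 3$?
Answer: $\frac{48189}{782} \approx 61.623$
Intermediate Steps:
$b{\left(w,Y \right)} = \frac{9}{-5 - \frac{Y}{4}}$ ($b{\left(w,Y \right)} = \frac{9}{-5 + \frac{Y}{-4}} = \frac{9}{-5 + Y \left(- \frac{1}{4}\right)} = \frac{9}{-5 - \frac{Y}{4}}$)
$u = - \frac{885}{34}$ ($u = \frac{1}{-34} - 26 = - \frac{1}{34} - 26 = - \frac{885}{34} \approx -26.029$)
$u + b{\left(L{\left(-4 \right)},f{\left(-4 \right)} \right)} \left(-56\right) = - \frac{885}{34} + - \frac{36}{20 + 3} \left(-56\right) = - \frac{885}{34} + - \frac{36}{23} \left(-56\right) = - \frac{885}{34} + \left(-36\right) \frac{1}{23} \left(-56\right) = - \frac{885}{34} - - \frac{2016}{23} = - \frac{885}{34} + \frac{2016}{23} = \frac{48189}{782}$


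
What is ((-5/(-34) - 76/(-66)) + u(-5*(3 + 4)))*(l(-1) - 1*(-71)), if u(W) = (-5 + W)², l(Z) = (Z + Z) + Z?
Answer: 3593314/33 ≈ 1.0889e+5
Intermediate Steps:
l(Z) = 3*Z (l(Z) = 2*Z + Z = 3*Z)
((-5/(-34) - 76/(-66)) + u(-5*(3 + 4)))*(l(-1) - 1*(-71)) = ((-5/(-34) - 76/(-66)) + (-5 - 5*(3 + 4))²)*(3*(-1) - 1*(-71)) = ((-5*(-1/34) - 76*(-1/66)) + (-5 - 5*7)²)*(-3 + 71) = ((5/34 + 38/33) + (-5 - 35)²)*68 = (1457/1122 + (-40)²)*68 = (1457/1122 + 1600)*68 = (1796657/1122)*68 = 3593314/33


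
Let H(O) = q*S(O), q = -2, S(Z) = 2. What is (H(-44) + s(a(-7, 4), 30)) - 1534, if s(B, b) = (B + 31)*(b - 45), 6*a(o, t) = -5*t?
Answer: -1953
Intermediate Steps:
a(o, t) = -5*t/6 (a(o, t) = (-5*t)/6 = -5*t/6)
H(O) = -4 (H(O) = -2*2 = -4)
s(B, b) = (-45 + b)*(31 + B) (s(B, b) = (31 + B)*(-45 + b) = (-45 + b)*(31 + B))
(H(-44) + s(a(-7, 4), 30)) - 1534 = (-4 + (-1395 - (-75)*4/2 + 31*30 - ⅚*4*30)) - 1534 = (-4 + (-1395 - 45*(-10/3) + 930 - 10/3*30)) - 1534 = (-4 + (-1395 + 150 + 930 - 100)) - 1534 = (-4 - 415) - 1534 = -419 - 1534 = -1953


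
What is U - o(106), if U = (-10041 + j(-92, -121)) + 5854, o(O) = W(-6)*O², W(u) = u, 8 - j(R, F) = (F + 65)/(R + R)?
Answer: 1454444/23 ≈ 63237.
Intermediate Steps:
j(R, F) = 8 - (65 + F)/(2*R) (j(R, F) = 8 - (F + 65)/(R + R) = 8 - (65 + F)/(2*R))
o(O) = -6*O²
U = -96124/23 (U = (-10041 + (½)*(-65 - 1*(-121) + 16*(-92))/(-92)) + 5854 = (-10041 + (½)*(-1/92)*(-65 + 121 - 1472)) + 5854 = (-10041 + (½)*(-1/92)*(-1416)) + 5854 = (-10041 + 177/23) + 5854 = -230766/23 + 5854 = -96124/23 ≈ -4179.3)
U - o(106) = -96124/23 - (-6)*106² = -96124/23 - (-6)*11236 = -96124/23 - 1*(-67416) = -96124/23 + 67416 = 1454444/23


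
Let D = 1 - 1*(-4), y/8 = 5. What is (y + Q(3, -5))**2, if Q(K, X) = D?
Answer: 2025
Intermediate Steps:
y = 40 (y = 8*5 = 40)
D = 5 (D = 1 + 4 = 5)
Q(K, X) = 5
(y + Q(3, -5))**2 = (40 + 5)**2 = 45**2 = 2025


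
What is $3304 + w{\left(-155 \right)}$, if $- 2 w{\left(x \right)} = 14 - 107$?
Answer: $\frac{6701}{2} \approx 3350.5$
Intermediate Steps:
$w{\left(x \right)} = \frac{93}{2}$ ($w{\left(x \right)} = - \frac{14 - 107}{2} = \left(- \frac{1}{2}\right) \left(-93\right) = \frac{93}{2}$)
$3304 + w{\left(-155 \right)} = 3304 + \frac{93}{2} = \frac{6701}{2}$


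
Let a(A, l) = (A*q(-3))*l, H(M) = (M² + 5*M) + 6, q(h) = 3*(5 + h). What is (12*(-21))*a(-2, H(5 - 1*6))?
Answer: 6048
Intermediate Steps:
q(h) = 15 + 3*h
H(M) = 6 + M² + 5*M
a(A, l) = 6*A*l (a(A, l) = (A*(15 + 3*(-3)))*l = (A*(15 - 9))*l = (A*6)*l = (6*A)*l = 6*A*l)
(12*(-21))*a(-2, H(5 - 1*6)) = (12*(-21))*(6*(-2)*(6 + (5 - 1*6)² + 5*(5 - 1*6))) = -1512*(-2)*(6 + (5 - 6)² + 5*(5 - 6)) = -1512*(-2)*(6 + (-1)² + 5*(-1)) = -1512*(-2)*(6 + 1 - 5) = -1512*(-2)*2 = -252*(-24) = 6048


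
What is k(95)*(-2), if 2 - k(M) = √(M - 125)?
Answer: -4 + 2*I*√30 ≈ -4.0 + 10.954*I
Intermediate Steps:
k(M) = 2 - √(-125 + M) (k(M) = 2 - √(M - 125) = 2 - √(-125 + M))
k(95)*(-2) = (2 - √(-125 + 95))*(-2) = (2 - √(-30))*(-2) = (2 - I*√30)*(-2) = -4 + 2*I*√30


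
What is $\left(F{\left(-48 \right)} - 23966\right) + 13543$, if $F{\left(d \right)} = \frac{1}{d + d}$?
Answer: $- \frac{1000609}{96} \approx -10423.0$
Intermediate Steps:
$F{\left(d \right)} = \frac{1}{2 d}$
$\left(F{\left(-48 \right)} - 23966\right) + 13543 = \left(\frac{1}{2 \left(-48\right)} - 23966\right) + 13543 = \left(\frac{1}{2} \left(- \frac{1}{48}\right) - 23966\right) + 13543 = \left(- \frac{1}{96} - 23966\right) + 13543 = - \frac{2300737}{96} + 13543 = - \frac{1000609}{96}$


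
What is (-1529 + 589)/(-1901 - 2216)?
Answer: 940/4117 ≈ 0.22832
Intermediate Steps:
(-1529 + 589)/(-1901 - 2216) = -940/(-4117) = -940*(-1/4117) = 940/4117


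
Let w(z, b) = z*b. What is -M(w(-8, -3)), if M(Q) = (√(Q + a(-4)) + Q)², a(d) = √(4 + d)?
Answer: -600 - 96*√6 ≈ -835.15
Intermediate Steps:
w(z, b) = b*z
M(Q) = (Q + √Q)² (M(Q) = (√(Q + √(4 - 4)) + Q)² = (√(Q + √0) + Q)² = (√(Q + 0) + Q)² = (√Q + Q)² = (Q + √Q)²)
-M(w(-8, -3)) = -(-3*(-8) + √(-3*(-8)))² = -(24 + √24)² = -(24 + 2*√6)²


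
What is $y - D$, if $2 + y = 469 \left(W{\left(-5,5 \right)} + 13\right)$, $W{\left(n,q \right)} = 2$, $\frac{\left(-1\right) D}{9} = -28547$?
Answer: $-249890$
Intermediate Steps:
$D = 256923$ ($D = \left(-9\right) \left(-28547\right) = 256923$)
$y = 7033$ ($y = -2 + 469 \left(2 + 13\right) = -2 + 469 \cdot 15 = -2 + 7035 = 7033$)
$y - D = 7033 - 256923 = -249890$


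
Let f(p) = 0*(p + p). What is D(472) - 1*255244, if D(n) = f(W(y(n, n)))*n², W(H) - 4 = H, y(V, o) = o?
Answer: -255244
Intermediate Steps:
W(H) = 4 + H
f(p) = 0 (f(p) = 0*(2*p) = 0)
D(n) = 0 (D(n) = 0*n² = 0)
D(472) - 1*255244 = 0 - 1*255244 = 0 - 255244 = -255244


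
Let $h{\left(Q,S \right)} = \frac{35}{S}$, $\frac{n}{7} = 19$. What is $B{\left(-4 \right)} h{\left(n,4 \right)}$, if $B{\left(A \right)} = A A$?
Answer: $140$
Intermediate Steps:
$n = 133$ ($n = 7 \cdot 19 = 133$)
$B{\left(A \right)} = A^{2}$
$B{\left(-4 \right)} h{\left(n,4 \right)} = \left(-4\right)^{2} \cdot \frac{35}{4} = 16 \cdot 35 \cdot \frac{1}{4} = 16 \cdot \frac{35}{4} = 140$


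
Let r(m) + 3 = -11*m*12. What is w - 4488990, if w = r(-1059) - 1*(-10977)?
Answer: -4338228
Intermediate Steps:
r(m) = -3 - 132*m (r(m) = -3 - 11*m*12 = -3 - 132*m)
w = 150762 (w = (-3 - 132*(-1059)) - 1*(-10977) = (-3 + 139788) + 10977 = 139785 + 10977 = 150762)
w - 4488990 = 150762 - 4488990 = -4338228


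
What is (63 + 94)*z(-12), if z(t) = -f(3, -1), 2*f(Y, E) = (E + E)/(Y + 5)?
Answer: 157/8 ≈ 19.625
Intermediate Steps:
f(Y, E) = E/(5 + Y) (f(Y, E) = ((E + E)/(Y + 5))/2 = ((2*E)/(5 + Y))/2 = (2*E/(5 + Y))/2 = E/(5 + Y))
z(t) = ⅛ (z(t) = -(-1)/(5 + 3) = -(-1)/8 = -1*(-⅛) = ⅛)
(63 + 94)*z(-12) = (63 + 94)*(⅛) = 157*(⅛) = 157/8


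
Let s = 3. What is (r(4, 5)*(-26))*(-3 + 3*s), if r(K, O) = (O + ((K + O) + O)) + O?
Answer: -3744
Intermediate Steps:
r(K, O) = K + 4*O (r(K, O) = (O + (K + 2*O)) + O = (K + 3*O) + O = K + 4*O)
(r(4, 5)*(-26))*(-3 + 3*s) = ((4 + 4*5)*(-26))*(-3 + 3*3) = ((4 + 20)*(-26))*(-3 + 9) = (24*(-26))*6 = -624*6 = -3744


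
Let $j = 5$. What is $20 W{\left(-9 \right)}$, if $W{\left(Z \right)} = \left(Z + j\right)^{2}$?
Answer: $320$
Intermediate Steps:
$W{\left(Z \right)} = \left(5 + Z\right)^{2}$ ($W{\left(Z \right)} = \left(Z + 5\right)^{2} = \left(5 + Z\right)^{2}$)
$20 W{\left(-9 \right)} = 20 \left(5 - 9\right)^{2} = 20 \left(-4\right)^{2} = 20 \cdot 16 = 320$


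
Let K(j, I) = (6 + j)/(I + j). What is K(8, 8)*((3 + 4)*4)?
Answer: 49/2 ≈ 24.500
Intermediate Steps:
K(j, I) = (6 + j)/(I + j)
K(8, 8)*((3 + 4)*4) = ((6 + 8)/(8 + 8))*((3 + 4)*4) = (14/16)*(7*4) = ((1/16)*14)*28 = (7/8)*28 = 49/2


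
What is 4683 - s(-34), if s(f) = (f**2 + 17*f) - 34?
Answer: 4139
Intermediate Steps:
s(f) = -34 + f**2 + 17*f
4683 - s(-34) = 4683 - (-34 + (-34)**2 + 17*(-34)) = 4683 - (-34 + 1156 - 578) = 4683 - 1*544 = 4683 - 544 = 4139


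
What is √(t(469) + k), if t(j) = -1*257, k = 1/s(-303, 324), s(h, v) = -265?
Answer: I*√18048090/265 ≈ 16.031*I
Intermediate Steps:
k = -1/265 (k = 1/(-265) = -1/265 ≈ -0.0037736)
t(j) = -257
√(t(469) + k) = √(-257 - 1/265) = √(-68106/265) = I*√18048090/265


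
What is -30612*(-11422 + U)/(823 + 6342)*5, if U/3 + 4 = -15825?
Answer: 1803322308/1433 ≈ 1.2584e+6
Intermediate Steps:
U = -47487 (U = -12 + 3*(-15825) = -12 - 47475 = -47487)
-30612*(-11422 + U)/(823 + 6342)*5 = -30612*(-11422 - 47487)/(823 + 6342)*5 = -30612/(7165/(-58909))*5 = -30612/(7165*(-1/58909))*5 = -30612/(-7165/58909)*5 = -30612*(-58909/7165)*5 = (1803322308/7165)*5 = 1803322308/1433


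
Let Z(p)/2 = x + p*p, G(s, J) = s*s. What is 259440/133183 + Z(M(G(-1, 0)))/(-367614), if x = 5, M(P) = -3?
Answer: 47685023518/24479967681 ≈ 1.9479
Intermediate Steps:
G(s, J) = s²
Z(p) = 10 + 2*p² (Z(p) = 2*(5 + p*p) = 2*(5 + p²) = 10 + 2*p²)
259440/133183 + Z(M(G(-1, 0)))/(-367614) = 259440/133183 + (10 + 2*(-3)²)/(-367614) = 259440*(1/133183) + (10 + 2*9)*(-1/367614) = 259440/133183 + (10 + 18)*(-1/367614) = 259440/133183 + 28*(-1/367614) = 259440/133183 - 14/183807 = 47685023518/24479967681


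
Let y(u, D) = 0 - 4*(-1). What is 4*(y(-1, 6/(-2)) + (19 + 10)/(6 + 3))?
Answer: 260/9 ≈ 28.889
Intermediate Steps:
y(u, D) = 4 (y(u, D) = 0 + 4 = 4)
4*(y(-1, 6/(-2)) + (19 + 10)/(6 + 3)) = 4*(4 + (19 + 10)/(6 + 3)) = 4*(4 + 29/9) = 4*(65/9) = 260/9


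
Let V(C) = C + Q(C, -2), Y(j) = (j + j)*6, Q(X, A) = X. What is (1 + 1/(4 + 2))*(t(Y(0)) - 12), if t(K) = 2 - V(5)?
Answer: -70/3 ≈ -23.333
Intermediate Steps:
Y(j) = 12*j (Y(j) = (2*j)*6 = 12*j)
V(C) = 2*C (V(C) = C + C = 2*C)
t(K) = -8 (t(K) = 2 - 2*5 = 2 - 1*10 = 2 - 10 = -8)
(1 + 1/(4 + 2))*(t(Y(0)) - 12) = (1 + 1/(4 + 2))*(-8 - 12) = (1 + 1/6)*(-20) = (1 + ⅙)*(-20) = (7/6)*(-20) = -70/3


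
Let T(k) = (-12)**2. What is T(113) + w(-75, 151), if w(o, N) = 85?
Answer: 229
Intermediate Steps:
T(k) = 144
T(113) + w(-75, 151) = 144 + 85 = 229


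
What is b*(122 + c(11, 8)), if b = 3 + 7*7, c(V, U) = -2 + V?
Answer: 6812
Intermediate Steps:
b = 52 (b = 3 + 49 = 52)
b*(122 + c(11, 8)) = 52*(122 + (-2 + 11)) = 52*(122 + 9) = 52*131 = 6812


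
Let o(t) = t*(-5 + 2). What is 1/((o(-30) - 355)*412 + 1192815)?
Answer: 1/1083635 ≈ 9.2282e-7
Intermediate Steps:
o(t) = -3*t (o(t) = t*(-3) = -3*t)
1/((o(-30) - 355)*412 + 1192815) = 1/((-3*(-30) - 355)*412 + 1192815) = 1/((90 - 355)*412 + 1192815) = 1/(-265*412 + 1192815) = 1/(-109180 + 1192815) = 1/1083635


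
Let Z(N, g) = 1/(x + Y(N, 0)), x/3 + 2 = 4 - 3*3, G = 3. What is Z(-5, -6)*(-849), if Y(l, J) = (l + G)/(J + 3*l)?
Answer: 12735/313 ≈ 40.687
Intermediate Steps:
Y(l, J) = (3 + l)/(J + 3*l) (Y(l, J) = (l + 3)/(J + 3*l) = (3 + l)/(J + 3*l))
x = -21 (x = -6 + 3*(4 - 3*3) = -6 + 3*(4 - 9) = -6 + 3*(-5) = -6 - 15 = -21)
Z(N, g) = 1/(-21 + (3 + N)/(3*N)) (Z(N, g) = 1/(-21 + (3 + N)/(0 + 3*N)) = 1/(-21 + (3 + N)/((3*N))) = 1/(-21 + (1/(3*N))*(3 + N)) = 1/(-21 + (3 + N)/(3*N)))
Z(-5, -6)*(-849) = (3*(-5)/(3 - 62*(-5)))*(-849) = (3*(-5)/(3 + 310))*(-849) = (3*(-5)/313)*(-849) = (3*(-5)*(1/313))*(-849) = -15/313*(-849) = 12735/313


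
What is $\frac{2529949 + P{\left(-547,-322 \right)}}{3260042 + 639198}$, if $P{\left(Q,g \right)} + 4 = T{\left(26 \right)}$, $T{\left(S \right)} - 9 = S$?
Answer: $\frac{126499}{194962} \approx 0.64884$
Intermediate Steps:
$T{\left(S \right)} = 9 + S$
$P{\left(Q,g \right)} = 31$ ($P{\left(Q,g \right)} = -4 + \left(9 + 26\right) = -4 + 35 = 31$)
$\frac{2529949 + P{\left(-547,-322 \right)}}{3260042 + 639198} = \frac{2529949 + 31}{3260042 + 639198} = \frac{2529980}{3899240} = 2529980 \cdot \frac{1}{3899240} = \frac{126499}{194962}$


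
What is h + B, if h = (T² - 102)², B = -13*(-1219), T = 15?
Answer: 30976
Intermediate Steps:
B = 15847
h = 15129 (h = (15² - 102)² = (225 - 102)² = 123² = 15129)
h + B = 15129 + 15847 = 30976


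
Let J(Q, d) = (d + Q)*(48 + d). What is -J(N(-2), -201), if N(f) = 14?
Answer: -28611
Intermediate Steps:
J(Q, d) = (48 + d)*(Q + d) (J(Q, d) = (Q + d)*(48 + d) = (48 + d)*(Q + d))
-J(N(-2), -201) = -((-201)² + 48*14 + 48*(-201) + 14*(-201)) = -(40401 + 672 - 9648 - 2814) = -1*28611 = -28611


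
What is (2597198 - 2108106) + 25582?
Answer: 514674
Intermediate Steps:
(2597198 - 2108106) + 25582 = 489092 + 25582 = 514674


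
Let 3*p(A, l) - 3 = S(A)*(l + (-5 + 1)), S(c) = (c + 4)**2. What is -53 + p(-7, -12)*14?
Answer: -711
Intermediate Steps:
S(c) = (4 + c)**2
p(A, l) = 1 + (4 + A)**2*(-4 + l)/3 (p(A, l) = 1 + ((4 + A)**2*(l + (-5 + 1)))/3 = 1 + ((4 + A)**2*(l - 4))/3 = 1 + ((4 + A)**2*(-4 + l))/3 = 1 + (4 + A)**2*(-4 + l)/3)
-53 + p(-7, -12)*14 = -53 + (1 - 4*(4 - 7)**2/3 + (1/3)*(-12)*(4 - 7)**2)*14 = -53 + (1 - 4/3*(-3)**2 + (1/3)*(-12)*(-3)**2)*14 = -53 + (1 - 4/3*9 + (1/3)*(-12)*9)*14 = -53 + (1 - 12 - 36)*14 = -53 - 47*14 = -53 - 658 = -711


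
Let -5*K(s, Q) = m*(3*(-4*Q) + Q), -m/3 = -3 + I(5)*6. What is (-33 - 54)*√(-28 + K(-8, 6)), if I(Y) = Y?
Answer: -87*I*√27430/5 ≈ -2881.8*I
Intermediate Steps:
m = -81 (m = -3*(-3 + 5*6) = -3*(-3 + 30) = -3*27 = -81)
K(s, Q) = -891*Q/5 (K(s, Q) = -(-81)*(3*(-4*Q) + Q)/5 = -(-81)*(-12*Q + Q)/5 = -(-81)*(-11*Q)/5 = -891*Q/5)
(-33 - 54)*√(-28 + K(-8, 6)) = (-33 - 54)*√(-28 - 891/5*6) = -87*√(-28 - 5346/5) = -87*I*√27430/5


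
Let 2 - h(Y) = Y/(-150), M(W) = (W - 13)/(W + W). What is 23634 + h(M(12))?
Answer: 85089599/3600 ≈ 23636.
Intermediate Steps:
M(W) = (-13 + W)/(2*W) (M(W) = (-13 + W)/((2*W)) = (-13 + W)*(1/(2*W)) = (-13 + W)/(2*W))
h(Y) = 2 + Y/150 (h(Y) = 2 - Y/(-150) = 2 - Y*(-1)/150 = 2 - (-1)*Y/150 = 2 + Y/150)
23634 + h(M(12)) = 23634 + (2 + ((½)*(-13 + 12)/12)/150) = 23634 + (2 + ((½)*(1/12)*(-1))/150) = 23634 + (2 + (1/150)*(-1/24)) = 23634 + (2 - 1/3600) = 23634 + 7199/3600 = 85089599/3600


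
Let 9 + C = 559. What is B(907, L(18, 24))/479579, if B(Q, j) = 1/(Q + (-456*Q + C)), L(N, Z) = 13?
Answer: -1/197651291165 ≈ -5.0594e-12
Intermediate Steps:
C = 550 (C = -9 + 559 = 550)
B(Q, j) = 1/(550 - 455*Q) (B(Q, j) = 1/(Q + (-456*Q + 550)) = 1/(Q + (550 - 456*Q)) = 1/(550 - 455*Q))
B(907, L(18, 24))/479579 = -1/(-550 + 455*907)/479579 = -1/(-550 + 412685)*(1/479579) = -1/412135*(1/479579) = -1*1/412135*(1/479579) = -1/412135*1/479579 = -1/197651291165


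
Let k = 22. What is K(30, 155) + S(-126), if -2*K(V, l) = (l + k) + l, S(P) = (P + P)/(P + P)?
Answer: -165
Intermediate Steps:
S(P) = 1 (S(P) = (2*P)/((2*P)) = (2*P)*(1/(2*P)) = 1)
K(V, l) = -11 - l (K(V, l) = -((l + 22) + l)/2 = -((22 + l) + l)/2 = -(22 + 2*l)/2 = -11 - l)
K(30, 155) + S(-126) = (-11 - 1*155) + 1 = (-11 - 155) + 1 = -166 + 1 = -165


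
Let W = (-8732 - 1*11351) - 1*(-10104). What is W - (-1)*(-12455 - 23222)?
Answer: -45656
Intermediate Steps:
W = -9979 (W = (-8732 - 11351) + 10104 = -20083 + 10104 = -9979)
W - (-1)*(-12455 - 23222) = -9979 - (-1)*(-12455 - 23222) = -9979 - (-1)*(-35677) = -9979 - 1*35677 = -9979 - 35677 = -45656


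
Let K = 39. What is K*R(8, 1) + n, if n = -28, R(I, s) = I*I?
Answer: 2468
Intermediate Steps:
R(I, s) = I²
K*R(8, 1) + n = 39*8² - 28 = 39*64 - 28 = 2496 - 28 = 2468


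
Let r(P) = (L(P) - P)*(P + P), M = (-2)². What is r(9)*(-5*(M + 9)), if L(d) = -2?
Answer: 12870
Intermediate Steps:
M = 4
r(P) = 2*P*(-2 - P) (r(P) = (-2 - P)*(P + P) = (-2 - P)*(2*P) = 2*P*(-2 - P))
r(9)*(-5*(M + 9)) = (-2*9*(2 + 9))*(-5*(4 + 9)) = (-2*9*11)*(-5*13) = -198*(-65) = 12870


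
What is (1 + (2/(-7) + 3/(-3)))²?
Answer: 4/49 ≈ 0.081633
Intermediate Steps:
(1 + (2/(-7) + 3/(-3)))² = (1 + (2*(-⅐) + 3*(-⅓)))² = (1 + (-2/7 - 1))² = (1 - 9/7)² = (-2/7)² = 4/49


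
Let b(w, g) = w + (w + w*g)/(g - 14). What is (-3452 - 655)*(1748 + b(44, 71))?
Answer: -144172128/19 ≈ -7.5880e+6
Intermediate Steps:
b(w, g) = w + (w + g*w)/(-14 + g)
(-3452 - 655)*(1748 + b(44, 71)) = (-3452 - 655)*(1748 + 44*(-13 + 2*71)/(-14 + 71)) = -4107*(1748 + 44*(-13 + 142)/57) = -4107*(1748 + 44*(1/57)*129) = -4107*(1748 + 1892/19) = -4107*35104/19 = -144172128/19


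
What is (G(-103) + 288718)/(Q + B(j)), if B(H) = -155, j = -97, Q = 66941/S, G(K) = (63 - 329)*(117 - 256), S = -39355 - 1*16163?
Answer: -18081768456/8672231 ≈ -2085.0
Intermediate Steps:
S = -55518 (S = -39355 - 16163 = -55518)
G(K) = 36974 (G(K) = -266*(-139) = 36974)
Q = -66941/55518 (Q = 66941/(-55518) = 66941*(-1/55518) = -66941/55518 ≈ -1.2058)
(G(-103) + 288718)/(Q + B(j)) = (36974 + 288718)/(-66941/55518 - 155) = 325692/(-8672231/55518) = 325692*(-55518/8672231) = -18081768456/8672231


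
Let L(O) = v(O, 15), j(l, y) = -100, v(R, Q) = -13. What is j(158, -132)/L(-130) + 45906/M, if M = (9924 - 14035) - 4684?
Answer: 282722/114335 ≈ 2.4728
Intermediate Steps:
M = -8795 (M = -4111 - 4684 = -8795)
L(O) = -13
j(158, -132)/L(-130) + 45906/M = -100/(-13) + 45906/(-8795) = -100*(-1/13) + 45906*(-1/8795) = 100/13 - 45906/8795 = 282722/114335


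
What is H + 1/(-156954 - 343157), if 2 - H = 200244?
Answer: -100143226863/500111 ≈ -2.0024e+5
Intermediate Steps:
H = -200242 (H = 2 - 1*200244 = 2 - 200244 = -200242)
H + 1/(-156954 - 343157) = -200242 + 1/(-156954 - 343157) = -200242 + 1/(-500111) = -200242 - 1/500111 = -100143226863/500111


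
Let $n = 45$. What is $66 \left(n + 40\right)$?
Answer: $5610$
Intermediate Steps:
$66 \left(n + 40\right) = 66 \left(45 + 40\right) = 66 \cdot 85 = 5610$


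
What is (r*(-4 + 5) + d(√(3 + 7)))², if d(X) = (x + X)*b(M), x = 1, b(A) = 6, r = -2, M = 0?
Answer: 376 + 48*√10 ≈ 527.79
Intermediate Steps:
d(X) = 6 + 6*X (d(X) = (1 + X)*6 = 6 + 6*X)
(r*(-4 + 5) + d(√(3 + 7)))² = (-2*(-4 + 5) + (6 + 6*√(3 + 7)))² = (-2*1 + (6 + 6*√10))² = (-2 + (6 + 6*√10))² = (4 + 6*√10)²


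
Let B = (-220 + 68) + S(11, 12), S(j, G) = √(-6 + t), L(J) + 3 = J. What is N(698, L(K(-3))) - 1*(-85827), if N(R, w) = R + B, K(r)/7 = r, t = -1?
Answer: 86373 + I*√7 ≈ 86373.0 + 2.6458*I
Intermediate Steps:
K(r) = 7*r
L(J) = -3 + J
S(j, G) = I*√7 (S(j, G) = √(-6 - 1) = √(-7) = I*√7)
B = -152 + I*√7 (B = (-220 + 68) + I*√7 = -152 + I*√7 ≈ -152.0 + 2.6458*I)
N(R, w) = -152 + R + I*√7 (N(R, w) = R + (-152 + I*√7) = -152 + R + I*√7)
N(698, L(K(-3))) - 1*(-85827) = (-152 + 698 + I*√7) - 1*(-85827) = (546 + I*√7) + 85827 = 86373 + I*√7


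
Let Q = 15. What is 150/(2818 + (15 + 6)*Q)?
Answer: 150/3133 ≈ 0.047877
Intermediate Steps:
150/(2818 + (15 + 6)*Q) = 150/(2818 + (15 + 6)*15) = 150/(2818 + 21*15) = 150/(2818 + 315) = 150/3133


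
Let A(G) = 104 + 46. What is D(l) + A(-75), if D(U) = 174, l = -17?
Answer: 324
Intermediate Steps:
A(G) = 150
D(l) + A(-75) = 174 + 150 = 324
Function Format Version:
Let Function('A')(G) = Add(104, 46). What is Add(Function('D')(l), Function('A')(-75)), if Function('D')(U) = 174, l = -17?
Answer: 324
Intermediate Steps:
Function('A')(G) = 150
Add(Function('D')(l), Function('A')(-75)) = Add(174, 150) = 324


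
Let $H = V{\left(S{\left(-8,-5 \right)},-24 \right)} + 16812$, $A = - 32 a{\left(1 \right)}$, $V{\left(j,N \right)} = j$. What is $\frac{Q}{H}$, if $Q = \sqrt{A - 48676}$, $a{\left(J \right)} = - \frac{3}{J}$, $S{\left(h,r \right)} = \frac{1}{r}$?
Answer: $\frac{10 i \sqrt{12145}}{84059} \approx 0.01311 i$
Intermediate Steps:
$A = 96$ ($A = - 32 \left(- \frac{3}{1}\right) = - 32 \left(\left(-3\right) 1\right) = \left(-32\right) \left(-3\right) = 96$)
$H = \frac{84059}{5}$ ($H = \frac{1}{-5} + 16812 = - \frac{1}{5} + 16812 = \frac{84059}{5} \approx 16812.0$)
$Q = 2 i \sqrt{12145}$ ($Q = \sqrt{96 - 48676} = \sqrt{-48580} = 2 i \sqrt{12145} \approx 220.41 i$)
$\frac{Q}{H} = \frac{2 i \sqrt{12145}}{\frac{84059}{5}} = 2 i \sqrt{12145} \cdot \frac{5}{84059} = \frac{10 i \sqrt{12145}}{84059}$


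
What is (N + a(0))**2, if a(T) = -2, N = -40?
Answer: 1764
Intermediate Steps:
(N + a(0))**2 = (-40 - 2)**2 = (-42)**2 = 1764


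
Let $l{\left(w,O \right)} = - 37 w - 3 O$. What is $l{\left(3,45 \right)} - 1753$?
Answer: $-1999$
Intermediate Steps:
$l{\left(3,45 \right)} - 1753 = \left(\left(-37\right) 3 - 135\right) - 1753 = \left(-111 - 135\right) - 1753 = -246 - 1753 = -1999$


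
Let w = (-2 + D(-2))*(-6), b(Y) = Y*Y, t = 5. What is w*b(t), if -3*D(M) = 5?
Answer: 550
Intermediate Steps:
D(M) = -5/3 (D(M) = -⅓*5 = -5/3)
b(Y) = Y²
w = 22 (w = (-2 - 5/3)*(-6) = -11/3*(-6) = 22)
w*b(t) = 22*5² = 22*25 = 550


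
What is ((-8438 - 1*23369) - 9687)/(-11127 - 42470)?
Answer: 41494/53597 ≈ 0.77419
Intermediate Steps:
((-8438 - 1*23369) - 9687)/(-11127 - 42470) = ((-8438 - 23369) - 9687)/(-53597) = (-31807 - 9687)*(-1/53597) = -41494*(-1/53597) = 41494/53597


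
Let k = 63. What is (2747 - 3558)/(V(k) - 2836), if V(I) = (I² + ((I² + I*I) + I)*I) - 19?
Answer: -811/505177 ≈ -0.0016054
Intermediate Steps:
V(I) = -19 + I² + I*(I + 2*I²) (V(I) = (I² + ((I² + I²) + I)*I) - 19 = (I² + (2*I² + I)*I) - 19 = (I² + (I + 2*I²)*I) - 19 = (I² + I*(I + 2*I²)) - 19 = -19 + I² + I*(I + 2*I²))
(2747 - 3558)/(V(k) - 2836) = (2747 - 3558)/((-19 + 2*63² + 2*63³) - 2836) = -811/((-19 + 2*3969 + 2*250047) - 2836) = -811/((-19 + 7938 + 500094) - 2836) = -811/(508013 - 2836) = -811/505177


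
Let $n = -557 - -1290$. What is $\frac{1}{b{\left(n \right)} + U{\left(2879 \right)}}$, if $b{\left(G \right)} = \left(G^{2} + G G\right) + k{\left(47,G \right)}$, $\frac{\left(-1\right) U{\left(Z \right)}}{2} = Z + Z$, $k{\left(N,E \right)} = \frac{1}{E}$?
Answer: $\frac{733}{779224447} \approx 9.4068 \cdot 10^{-7}$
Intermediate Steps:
$U{\left(Z \right)} = - 4 Z$ ($U{\left(Z \right)} = - 2 \left(Z + Z\right) = - 2 \cdot 2 Z = - 4 Z$)
$n = 733$ ($n = -557 + 1290 = 733$)
$b{\left(G \right)} = \frac{1}{G} + 2 G^{2}$ ($b{\left(G \right)} = \left(G^{2} + G G\right) + \frac{1}{G} = \left(G^{2} + G^{2}\right) + \frac{1}{G} = 2 G^{2} + \frac{1}{G} = \frac{1}{G} + 2 G^{2}$)
$\frac{1}{b{\left(n \right)} + U{\left(2879 \right)}} = \frac{1}{\frac{1 + 2 \cdot 733^{3}}{733} - 11516} = \frac{1}{\frac{1 + 2 \cdot 393832837}{733} - 11516} = \frac{1}{\frac{1 + 787665674}{733} - 11516} = \frac{1}{\frac{1}{733} \cdot 787665675 - 11516} = \frac{1}{\frac{787665675}{733} - 11516} = \frac{1}{\frac{779224447}{733}} = \frac{733}{779224447}$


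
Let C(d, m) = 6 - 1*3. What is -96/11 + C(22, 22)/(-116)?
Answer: -11169/1276 ≈ -8.7531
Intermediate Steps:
C(d, m) = 3 (C(d, m) = 6 - 3 = 3)
-96/11 + C(22, 22)/(-116) = -96/11 + 3/(-116) = -96*1/11 + 3*(-1/116) = -96/11 - 3/116 = -11169/1276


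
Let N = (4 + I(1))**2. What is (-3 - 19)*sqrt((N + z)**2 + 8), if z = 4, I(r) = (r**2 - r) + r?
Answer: -22*sqrt(849) ≈ -641.03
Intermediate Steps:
I(r) = r**2
N = 25 (N = (4 + 1**2)**2 = (4 + 1)**2 = 5**2 = 25)
(-3 - 19)*sqrt((N + z)**2 + 8) = (-3 - 19)*sqrt((25 + 4)**2 + 8) = -22*sqrt(29**2 + 8) = -22*sqrt(841 + 8) = -22*sqrt(849)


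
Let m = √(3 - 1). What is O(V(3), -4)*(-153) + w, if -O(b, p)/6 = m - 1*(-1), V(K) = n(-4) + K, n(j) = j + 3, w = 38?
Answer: 956 + 918*√2 ≈ 2254.3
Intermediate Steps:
n(j) = 3 + j
m = √2 ≈ 1.4142
V(K) = -1 + K (V(K) = (3 - 4) + K = -1 + K)
O(b, p) = -6 - 6*√2 (O(b, p) = -6*(√2 - 1*(-1)) = -6*(√2 + 1) = -6*(1 + √2) = -6 - 6*√2)
O(V(3), -4)*(-153) + w = (-6 - 6*√2)*(-153) + 38 = (918 + 918*√2) + 38 = 956 + 918*√2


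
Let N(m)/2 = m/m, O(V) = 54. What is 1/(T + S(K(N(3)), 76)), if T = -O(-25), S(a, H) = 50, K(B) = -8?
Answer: -1/4 ≈ -0.25000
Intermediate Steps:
N(m) = 2 (N(m) = 2*(m/m) = 2*1 = 2)
T = -54 (T = -1*54 = -54)
1/(T + S(K(N(3)), 76)) = 1/(-54 + 50) = 1/(-4) = -1/4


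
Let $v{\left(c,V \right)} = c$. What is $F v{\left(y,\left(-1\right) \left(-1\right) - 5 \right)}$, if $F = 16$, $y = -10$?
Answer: $-160$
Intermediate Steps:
$F v{\left(y,\left(-1\right) \left(-1\right) - 5 \right)} = 16 \left(-10\right) = -160$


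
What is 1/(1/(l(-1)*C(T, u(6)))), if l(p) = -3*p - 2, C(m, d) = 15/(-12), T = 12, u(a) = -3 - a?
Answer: -5/4 ≈ -1.2500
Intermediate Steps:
C(m, d) = -5/4 (C(m, d) = 15*(-1/12) = -5/4)
l(p) = -2 - 3*p
1/(1/(l(-1)*C(T, u(6)))) = 1/(1/((-2 - 3*(-1))*(-5/4))) = 1/(1/((-2 + 3)*(-5/4))) = 1/(1/(1*(-5/4))) = 1/(1/(-5/4)) = 1/(-⅘) = -5/4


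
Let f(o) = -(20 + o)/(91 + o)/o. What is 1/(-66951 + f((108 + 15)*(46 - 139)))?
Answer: -129809772/8690894033753 ≈ -1.4936e-5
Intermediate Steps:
f(o) = -(20 + o)/(o*(91 + o)) (f(o) = -(20 + o)/(91 + o)/o = -(20 + o)/(o*(91 + o)))
1/(-66951 + f((108 + 15)*(46 - 139))) = 1/(-66951 + (-20 - (108 + 15)*(46 - 139))/((((108 + 15)*(46 - 139)))*(91 + (108 + 15)*(46 - 139)))) = 1/(-66951 + (-20 - 123*(-93))/(((123*(-93)))*(91 + 123*(-93)))) = 1/(-66951 + (-20 - 1*(-11439))/((-11439)*(91 - 11439))) = 1/(-66951 - 1/11439*(-20 + 11439)/(-11348)) = 1/(-66951 - 1/11439*(-1/11348)*11419) = 1/(-66951 + 11419/129809772) = 1/(-8690894033753/129809772) = -129809772/8690894033753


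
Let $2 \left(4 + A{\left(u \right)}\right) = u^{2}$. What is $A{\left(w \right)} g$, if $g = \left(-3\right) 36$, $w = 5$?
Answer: $-918$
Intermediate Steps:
$g = -108$
$A{\left(u \right)} = -4 + \frac{u^{2}}{2}$
$A{\left(w \right)} g = \left(-4 + \frac{5^{2}}{2}\right) \left(-108\right) = \left(-4 + \frac{1}{2} \cdot 25\right) \left(-108\right) = \left(-4 + \frac{25}{2}\right) \left(-108\right) = \frac{17}{2} \left(-108\right) = -918$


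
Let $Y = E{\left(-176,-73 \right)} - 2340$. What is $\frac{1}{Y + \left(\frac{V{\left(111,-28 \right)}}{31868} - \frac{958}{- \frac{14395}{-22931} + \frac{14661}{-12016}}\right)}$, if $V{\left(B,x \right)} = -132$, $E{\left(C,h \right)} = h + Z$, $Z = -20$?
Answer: $- \frac{1300382272657}{1060816243383968} \approx -0.0012258$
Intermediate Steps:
$E{\left(C,h \right)} = -20 + h$ ($E{\left(C,h \right)} = h - 20 = -20 + h$)
$Y = -2433$ ($Y = \left(-20 - 73\right) - 2340 = -93 - 2340 = -2433$)
$\frac{1}{Y + \left(\frac{V{\left(111,-28 \right)}}{31868} - \frac{958}{- \frac{14395}{-22931} + \frac{14661}{-12016}}\right)} = \frac{1}{-2433 - \left(\frac{33}{7967} + \frac{958}{- \frac{14395}{-22931} + \frac{14661}{-12016}}\right)} = \frac{1}{-2433 - \left(\frac{33}{7967} + \frac{958}{\left(-14395\right) \left(- \frac{1}{22931}\right) + 14661 \left(- \frac{1}{12016}\right)}\right)} = \frac{1}{-2433 - \left(\frac{33}{7967} + \frac{958}{\frac{14395}{22931} - \frac{14661}{12016}}\right)} = \frac{1}{-2433 - \left(\frac{33}{7967} + \frac{958}{- \frac{163221071}{275538896}}\right)} = \frac{1}{-2433 - - \frac{2103013825990513}{1300382272657}} = \frac{1}{-2433 + \left(- \frac{33}{7967} + \frac{263966262368}{163221071}\right)} = \frac{1}{-2433 + \frac{2103013825990513}{1300382272657}} = \frac{1}{- \frac{1060816243383968}{1300382272657}} = - \frac{1300382272657}{1060816243383968}$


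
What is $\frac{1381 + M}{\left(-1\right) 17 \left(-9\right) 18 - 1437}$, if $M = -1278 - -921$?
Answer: $\frac{1024}{1317} \approx 0.77752$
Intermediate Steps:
$M = -357$ ($M = -1278 + 921 = -357$)
$\frac{1381 + M}{\left(-1\right) 17 \left(-9\right) 18 - 1437} = \frac{1381 - 357}{\left(-1\right) 17 \left(-9\right) 18 - 1437} = \frac{1024}{\left(-17\right) \left(-9\right) 18 - 1437} = \frac{1024}{153 \cdot 18 - 1437} = \frac{1024}{2754 - 1437} = \frac{1024}{1317}$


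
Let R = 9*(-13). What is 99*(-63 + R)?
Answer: -17820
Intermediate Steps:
R = -117
99*(-63 + R) = 99*(-63 - 117) = 99*(-180) = -17820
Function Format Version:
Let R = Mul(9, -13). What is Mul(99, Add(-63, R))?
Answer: -17820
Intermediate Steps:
R = -117
Mul(99, Add(-63, R)) = Mul(99, Add(-63, -117)) = Mul(99, -180) = -17820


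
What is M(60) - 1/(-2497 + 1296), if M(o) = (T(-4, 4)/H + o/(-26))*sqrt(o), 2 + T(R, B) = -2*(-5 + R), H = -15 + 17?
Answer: 1/1201 + 148*sqrt(15)/13 ≈ 44.093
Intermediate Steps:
H = 2
T(R, B) = 8 - 2*R (T(R, B) = -2 - 2*(-5 + R) = -2 + (10 - 2*R) = 8 - 2*R)
M(o) = sqrt(o)*(8 - o/26) (M(o) = ((8 - 2*(-4))/2 + o/(-26))*sqrt(o) = ((8 + 8)*(1/2) + o*(-1/26))*sqrt(o) = (16*(1/2) - o/26)*sqrt(o) = (8 - o/26)*sqrt(o) = sqrt(o)*(8 - o/26))
M(60) - 1/(-2497 + 1296) = sqrt(60)*(208 - 1*60)/26 - 1/(-2497 + 1296) = (2*sqrt(15))*(208 - 60)/26 - 1/(-1201) = (1/26)*(2*sqrt(15))*148 - 1*(-1/1201) = 148*sqrt(15)/13 + 1/1201 = 1/1201 + 148*sqrt(15)/13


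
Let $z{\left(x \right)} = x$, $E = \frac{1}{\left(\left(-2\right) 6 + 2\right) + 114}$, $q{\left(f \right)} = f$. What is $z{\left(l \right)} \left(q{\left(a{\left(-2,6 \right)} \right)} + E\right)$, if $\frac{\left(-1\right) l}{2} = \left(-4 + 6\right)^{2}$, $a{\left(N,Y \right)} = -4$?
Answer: $\frac{415}{13} \approx 31.923$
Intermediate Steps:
$l = -8$ ($l = - 2 \left(-4 + 6\right)^{2} = - 2 \cdot 2^{2} = \left(-2\right) 4 = -8$)
$E = \frac{1}{104}$ ($E = \frac{1}{\left(-12 + 2\right) + 114} = \frac{1}{-10 + 114} = \frac{1}{104} \approx 0.0096154$)
$z{\left(l \right)} \left(q{\left(a{\left(-2,6 \right)} \right)} + E\right) = - 8 \left(-4 + \frac{1}{104}\right) = \left(-8\right) \left(- \frac{415}{104}\right) = \frac{415}{13}$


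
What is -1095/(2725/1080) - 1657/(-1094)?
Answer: -51569963/119246 ≈ -432.47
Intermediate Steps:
-1095/(2725/1080) - 1657/(-1094) = -1095/(2725*(1/1080)) - 1657*(-1/1094) = -1095/545/216 + 1657/1094 = -1095*216/545 + 1657/1094 = -47304/109 + 1657/1094 = -51569963/119246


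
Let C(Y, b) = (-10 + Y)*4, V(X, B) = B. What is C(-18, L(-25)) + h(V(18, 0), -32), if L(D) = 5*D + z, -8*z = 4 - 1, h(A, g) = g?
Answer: -144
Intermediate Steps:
z = -3/8 (z = -(4 - 1)/8 = -⅛*3 = -3/8 ≈ -0.37500)
L(D) = -3/8 + 5*D (L(D) = 5*D - 3/8 = -3/8 + 5*D)
C(Y, b) = -40 + 4*Y
C(-18, L(-25)) + h(V(18, 0), -32) = (-40 + 4*(-18)) - 32 = (-40 - 72) - 32 = -112 - 32 = -144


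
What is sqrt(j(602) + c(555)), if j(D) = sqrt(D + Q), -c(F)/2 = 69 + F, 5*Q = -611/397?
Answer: sqrt(-4917400800 + 1985*sqrt(2370802615))/1985 ≈ 34.978*I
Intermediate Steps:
Q = -611/1985 (Q = (-611/397)/5 = (-611*1/397)/5 = (1/5)*(-611/397) = -611/1985 ≈ -0.30781)
c(F) = -138 - 2*F (c(F) = -2*(69 + F) = -138 - 2*F)
j(D) = sqrt(-611/1985 + D) (j(D) = sqrt(D - 611/1985) = sqrt(-611/1985 + D))
sqrt(j(602) + c(555)) = sqrt(sqrt(-1212835 + 3940225*602)/1985 + (-138 - 2*555)) = sqrt(sqrt(-1212835 + 2372015450)/1985 + (-138 - 1110)) = sqrt(sqrt(2370802615)/1985 - 1248) = sqrt(-1248 + sqrt(2370802615)/1985)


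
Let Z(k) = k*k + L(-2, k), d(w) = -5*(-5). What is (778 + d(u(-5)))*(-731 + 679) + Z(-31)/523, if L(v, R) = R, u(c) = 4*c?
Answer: -21837458/523 ≈ -41754.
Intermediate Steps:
d(w) = 25
Z(k) = k + k² (Z(k) = k*k + k = k² + k = k + k²)
(778 + d(u(-5)))*(-731 + 679) + Z(-31)/523 = (778 + 25)*(-731 + 679) - 31*(1 - 31)/523 = 803*(-52) - 31*(-30)*(1/523) = -41756 + 930*(1/523) = -41756 + 930/523 = -21837458/523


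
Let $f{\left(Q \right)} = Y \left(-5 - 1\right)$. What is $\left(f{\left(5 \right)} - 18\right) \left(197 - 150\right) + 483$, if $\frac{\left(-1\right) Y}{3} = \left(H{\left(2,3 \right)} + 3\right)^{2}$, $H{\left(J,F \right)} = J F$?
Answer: $68163$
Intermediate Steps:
$H{\left(J,F \right)} = F J$
$Y = -243$ ($Y = - 3 \left(3 \cdot 2 + 3\right)^{2} = - 3 \left(6 + 3\right)^{2} = - 3 \cdot 9^{2} = \left(-3\right) 81 = -243$)
$f{\left(Q \right)} = 1458$ ($f{\left(Q \right)} = - 243 \left(-5 - 1\right) = \left(-243\right) \left(-6\right) = 1458$)
$\left(f{\left(5 \right)} - 18\right) \left(197 - 150\right) + 483 = \left(1458 - 18\right) \left(197 - 150\right) + 483 = 1440 \cdot 47 + 483 = 67680 + 483 = 68163$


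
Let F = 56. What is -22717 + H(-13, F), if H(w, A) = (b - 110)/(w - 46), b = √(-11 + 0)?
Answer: -1340193/59 - I*√11/59 ≈ -22715.0 - 0.056214*I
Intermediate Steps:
b = I*√11 (b = √(-11) = I*√11 ≈ 3.3166*I)
H(w, A) = (-110 + I*√11)/(-46 + w) (H(w, A) = (I*√11 - 110)/(w - 46) = (-110 + I*√11)/(-46 + w))
-22717 + H(-13, F) = -22717 + (-110 + I*√11)/(-46 - 13) = -22717 + (-110 + I*√11)/(-59) = -22717 - (-110 + I*√11)/59 = -22717 + (110/59 - I*√11/59) = -1340193/59 - I*√11/59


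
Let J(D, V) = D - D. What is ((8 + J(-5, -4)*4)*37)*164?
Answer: 48544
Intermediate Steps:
J(D, V) = 0
((8 + J(-5, -4)*4)*37)*164 = ((8 + 0*4)*37)*164 = ((8 + 0)*37)*164 = (8*37)*164 = 296*164 = 48544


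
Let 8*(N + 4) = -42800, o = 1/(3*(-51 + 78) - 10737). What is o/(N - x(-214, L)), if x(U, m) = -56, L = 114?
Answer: 1/56455488 ≈ 1.7713e-8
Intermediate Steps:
o = -1/10656 (o = 1/(3*27 - 10737) = 1/(81 - 10737) = 1/(-10656) = -1/10656 ≈ -9.3844e-5)
N = -5354 (N = -4 + (⅛)*(-42800) = -4 - 5350 = -5354)
o/(N - x(-214, L)) = -1/(10656*(-5354 - 1*(-56))) = -1/(10656*(-5354 + 56)) = -1/10656/(-5298) = -1/10656*(-1/5298) = 1/56455488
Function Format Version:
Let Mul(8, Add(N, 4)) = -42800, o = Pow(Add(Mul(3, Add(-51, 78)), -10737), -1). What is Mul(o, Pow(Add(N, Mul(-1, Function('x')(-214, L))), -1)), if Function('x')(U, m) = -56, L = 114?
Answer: Rational(1, 56455488) ≈ 1.7713e-8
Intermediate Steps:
o = Rational(-1, 10656) (o = Pow(Add(Mul(3, 27), -10737), -1) = Pow(Add(81, -10737), -1) = Pow(-10656, -1) = Rational(-1, 10656) ≈ -9.3844e-5)
N = -5354 (N = Add(-4, Mul(Rational(1, 8), -42800)) = Add(-4, -5350) = -5354)
Mul(o, Pow(Add(N, Mul(-1, Function('x')(-214, L))), -1)) = Mul(Rational(-1, 10656), Pow(Add(-5354, Mul(-1, -56)), -1)) = Mul(Rational(-1, 10656), Pow(Add(-5354, 56), -1)) = Mul(Rational(-1, 10656), Pow(-5298, -1)) = Mul(Rational(-1, 10656), Rational(-1, 5298)) = Rational(1, 56455488)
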